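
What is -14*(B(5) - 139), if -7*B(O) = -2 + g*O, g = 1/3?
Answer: 5836/3 ≈ 1945.3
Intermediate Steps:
g = 1/3 ≈ 0.33333
B(O) = 2/7 - O/21 (B(O) = -(-2 + O/3)/7 = 2/7 - O/21)
-14*(B(5) - 139) = -14*((2/7 - 1/21*5) - 139) = -14*((2/7 - 5/21) - 139) = -14*(1/21 - 139) = -14*(-2918/21) = 5836/3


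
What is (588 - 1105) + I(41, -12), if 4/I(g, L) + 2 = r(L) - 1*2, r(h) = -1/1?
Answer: -2589/5 ≈ -517.80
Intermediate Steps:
r(h) = -1 (r(h) = -1*1 = -1)
I(g, L) = -⅘ (I(g, L) = 4/(-2 + (-1 - 1*2)) = 4/(-2 + (-1 - 2)) = 4/(-2 - 3) = 4/(-5) = 4*(-⅕) = -⅘)
(588 - 1105) + I(41, -12) = (588 - 1105) - ⅘ = -517 - ⅘ = -2589/5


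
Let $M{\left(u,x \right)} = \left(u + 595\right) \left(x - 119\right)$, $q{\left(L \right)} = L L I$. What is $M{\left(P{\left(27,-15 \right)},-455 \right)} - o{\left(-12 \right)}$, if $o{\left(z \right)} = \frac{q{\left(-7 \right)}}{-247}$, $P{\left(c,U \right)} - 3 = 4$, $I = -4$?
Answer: $- \frac{85350552}{247} \approx -3.4555 \cdot 10^{5}$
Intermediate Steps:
$q{\left(L \right)} = - 4 L^{2}$ ($q{\left(L \right)} = L L \left(-4\right) = L^{2} \left(-4\right) = - 4 L^{2}$)
$P{\left(c,U \right)} = 7$ ($P{\left(c,U \right)} = 3 + 4 = 7$)
$M{\left(u,x \right)} = \left(-119 + x\right) \left(595 + u\right)$ ($M{\left(u,x \right)} = \left(595 + u\right) \left(-119 + x\right) = \left(-119 + x\right) \left(595 + u\right)$)
$o{\left(z \right)} = \frac{196}{247}$ ($o{\left(z \right)} = \frac{\left(-4\right) \left(-7\right)^{2}}{-247} = \left(-4\right) 49 \left(- \frac{1}{247}\right) = \left(-196\right) \left(- \frac{1}{247}\right) = \frac{196}{247}$)
$M{\left(P{\left(27,-15 \right)},-455 \right)} - o{\left(-12 \right)} = \left(-70805 - 833 + 595 \left(-455\right) + 7 \left(-455\right)\right) - \frac{196}{247} = \left(-70805 - 833 - 270725 - 3185\right) - \frac{196}{247} = -345548 - \frac{196}{247} = - \frac{85350552}{247}$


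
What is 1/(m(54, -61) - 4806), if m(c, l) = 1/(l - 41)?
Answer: -102/490213 ≈ -0.00020807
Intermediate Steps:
m(c, l) = 1/(-41 + l)
1/(m(54, -61) - 4806) = 1/(1/(-41 - 61) - 4806) = 1/(1/(-102) - 4806) = 1/(-1/102 - 4806) = 1/(-490213/102) = -102/490213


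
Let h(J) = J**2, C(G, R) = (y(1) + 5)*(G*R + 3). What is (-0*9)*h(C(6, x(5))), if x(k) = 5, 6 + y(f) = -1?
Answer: 0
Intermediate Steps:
y(f) = -7 (y(f) = -6 - 1 = -7)
C(G, R) = -6 - 2*G*R (C(G, R) = (-7 + 5)*(G*R + 3) = -2*(3 + G*R) = -6 - 2*G*R)
(-0*9)*h(C(6, x(5))) = (-0*9)*(-6 - 2*6*5)**2 = (-2*0)*(-6 - 60)**2 = 0*(-66)**2 = 0*4356 = 0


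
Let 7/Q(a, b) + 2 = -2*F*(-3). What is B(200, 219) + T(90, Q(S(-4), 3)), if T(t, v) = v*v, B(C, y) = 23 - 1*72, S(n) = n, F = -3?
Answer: -19551/400 ≈ -48.878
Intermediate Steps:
Q(a, b) = -7/20 (Q(a, b) = 7/(-2 - 2*(-3)*(-3)) = 7/(-2 + 6*(-3)) = 7/(-2 - 18) = 7/(-20) = 7*(-1/20) = -7/20)
B(C, y) = -49 (B(C, y) = 23 - 72 = -49)
T(t, v) = v²
B(200, 219) + T(90, Q(S(-4), 3)) = -49 + (-7/20)² = -49 + 49/400 = -19551/400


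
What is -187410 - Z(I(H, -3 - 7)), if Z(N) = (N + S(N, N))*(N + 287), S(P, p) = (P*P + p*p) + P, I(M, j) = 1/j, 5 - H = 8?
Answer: -93679179/500 ≈ -1.8736e+5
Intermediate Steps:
H = -3 (H = 5 - 1*8 = 5 - 8 = -3)
S(P, p) = P + P² + p² (S(P, p) = (P² + p²) + P = P + P² + p²)
Z(N) = (287 + N)*(2*N + 2*N²) (Z(N) = (N + (N + N² + N²))*(N + 287) = (N + (N + 2*N²))*(287 + N) = (2*N + 2*N²)*(287 + N) = (287 + N)*(2*N + 2*N²))
-187410 - Z(I(H, -3 - 7)) = -187410 - 2*(287 + (1/(-3 - 7))² + 288/(-3 - 7))/(-3 - 7) = -187410 - 2*(287 + (1/(-10))² + 288/(-10))/(-10) = -187410 - 2*(-1)*(287 + (-⅒)² + 288*(-⅒))/10 = -187410 - 2*(-1)*(287 + 1/100 - 144/5)/10 = -187410 - 2*(-1)*25821/(10*100) = -187410 - 1*(-25821/500) = -187410 + 25821/500 = -93679179/500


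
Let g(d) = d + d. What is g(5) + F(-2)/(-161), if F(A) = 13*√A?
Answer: 10 - 13*I*√2/161 ≈ 10.0 - 0.11419*I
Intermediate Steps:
g(d) = 2*d
g(5) + F(-2)/(-161) = 2*5 + (13*√(-2))/(-161) = 10 + (13*(I*√2))*(-1/161) = 10 + (13*I*√2)*(-1/161) = 10 - 13*I*√2/161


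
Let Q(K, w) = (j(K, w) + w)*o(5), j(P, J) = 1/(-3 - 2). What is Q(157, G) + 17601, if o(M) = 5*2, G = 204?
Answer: 19639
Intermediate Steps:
o(M) = 10
j(P, J) = -1/5 (j(P, J) = 1/(-5) = -1/5)
Q(K, w) = -2 + 10*w (Q(K, w) = (-1/5 + w)*10 = -2 + 10*w)
Q(157, G) + 17601 = (-2 + 10*204) + 17601 = (-2 + 2040) + 17601 = 2038 + 17601 = 19639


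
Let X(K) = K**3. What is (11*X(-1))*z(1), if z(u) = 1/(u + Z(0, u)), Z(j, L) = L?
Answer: -11/2 ≈ -5.5000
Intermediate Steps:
z(u) = 1/(2*u) (z(u) = 1/(u + u) = 1/(2*u))
(11*X(-1))*z(1) = (11*(-1)**3)*((1/2)/1) = (11*(-1))*((1/2)*1) = -11*1/2 = -11/2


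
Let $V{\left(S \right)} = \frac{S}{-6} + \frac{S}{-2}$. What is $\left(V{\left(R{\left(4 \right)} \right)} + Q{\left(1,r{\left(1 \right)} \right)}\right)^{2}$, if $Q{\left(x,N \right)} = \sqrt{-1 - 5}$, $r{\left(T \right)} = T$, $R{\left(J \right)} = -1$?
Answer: $- \frac{50}{9} + \frac{4 i \sqrt{6}}{3} \approx -5.5556 + 3.266 i$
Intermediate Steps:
$Q{\left(x,N \right)} = i \sqrt{6}$ ($Q{\left(x,N \right)} = \sqrt{-6} = i \sqrt{6}$)
$V{\left(S \right)} = - \frac{2 S}{3}$ ($V{\left(S \right)} = S \left(- \frac{1}{6}\right) + S \left(- \frac{1}{2}\right) = - \frac{S}{6} - \frac{S}{2} = - \frac{2 S}{3}$)
$\left(V{\left(R{\left(4 \right)} \right)} + Q{\left(1,r{\left(1 \right)} \right)}\right)^{2} = \left(\left(- \frac{2}{3}\right) \left(-1\right) + i \sqrt{6}\right)^{2} = \left(\frac{2}{3} + i \sqrt{6}\right)^{2}$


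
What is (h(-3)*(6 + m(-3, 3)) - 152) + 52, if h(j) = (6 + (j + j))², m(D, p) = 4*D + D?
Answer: -100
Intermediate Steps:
m(D, p) = 5*D
h(j) = (6 + 2*j)²
(h(-3)*(6 + m(-3, 3)) - 152) + 52 = ((4*(3 - 3)²)*(6 + 5*(-3)) - 152) + 52 = ((4*0²)*(6 - 15) - 152) + 52 = ((4*0)*(-9) - 152) + 52 = (0*(-9) - 152) + 52 = (0 - 152) + 52 = -152 + 52 = -100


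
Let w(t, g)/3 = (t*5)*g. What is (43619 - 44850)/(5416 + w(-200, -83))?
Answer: -1231/254416 ≈ -0.0048385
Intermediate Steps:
w(t, g) = 15*g*t (w(t, g) = 3*((t*5)*g) = 3*((5*t)*g) = 3*(5*g*t) = 15*g*t)
(43619 - 44850)/(5416 + w(-200, -83)) = (43619 - 44850)/(5416 + 15*(-83)*(-200)) = -1231/(5416 + 249000) = -1231/254416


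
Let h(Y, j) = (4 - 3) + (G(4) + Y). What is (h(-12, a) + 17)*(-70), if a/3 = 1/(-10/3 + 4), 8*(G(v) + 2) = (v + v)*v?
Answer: -560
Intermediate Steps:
G(v) = -2 + v**2/4 (G(v) = -2 + ((v + v)*v)/8 = -2 + ((2*v)*v)/8 = -2 + (2*v**2)/8 = -2 + v**2/4)
a = 9/2 (a = 3/(-10/3 + 4) = 3/(2/3) = 3*(3/2) = 9/2 ≈ 4.5000)
h(Y, j) = 3 + Y (h(Y, j) = (4 - 3) + ((-2 + (1/4)*4**2) + Y) = 1 + ((-2 + (1/4)*16) + Y) = 1 + ((-2 + 4) + Y) = 1 + (2 + Y) = 3 + Y)
(h(-12, a) + 17)*(-70) = ((3 - 12) + 17)*(-70) = (-9 + 17)*(-70) = 8*(-70) = -560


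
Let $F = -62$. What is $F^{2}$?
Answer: $3844$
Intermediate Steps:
$F^{2} = \left(-62\right)^{2} = 3844$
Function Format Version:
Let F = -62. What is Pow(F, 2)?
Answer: 3844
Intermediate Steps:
Pow(F, 2) = Pow(-62, 2) = 3844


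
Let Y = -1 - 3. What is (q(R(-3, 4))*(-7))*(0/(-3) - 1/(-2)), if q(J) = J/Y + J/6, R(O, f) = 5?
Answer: 35/24 ≈ 1.4583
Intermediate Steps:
Y = -4
q(J) = -J/12 (q(J) = J/(-4) + J/6 = J*(-¼) + J*(⅙) = -J/4 + J/6 = -J/12)
(q(R(-3, 4))*(-7))*(0/(-3) - 1/(-2)) = (-1/12*5*(-7))*(0/(-3) - 1/(-2)) = (-5/12*(-7))*(0*(-⅓) - 1*(-½)) = 35*(0 + ½)/12 = (35/12)*(½) = 35/24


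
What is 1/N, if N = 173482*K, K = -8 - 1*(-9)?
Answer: 1/173482 ≈ 5.7643e-6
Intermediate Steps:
K = 1 (K = -8 + 9 = 1)
N = 173482 (N = 173482*1 = 173482)
1/N = 1/173482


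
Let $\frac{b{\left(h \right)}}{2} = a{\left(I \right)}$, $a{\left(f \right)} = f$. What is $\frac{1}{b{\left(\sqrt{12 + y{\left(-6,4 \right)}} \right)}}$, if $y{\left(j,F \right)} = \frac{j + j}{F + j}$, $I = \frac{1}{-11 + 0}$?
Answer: $- \frac{11}{2} \approx -5.5$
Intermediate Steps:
$I = - \frac{1}{11}$ ($I = \frac{1}{-11} = - \frac{1}{11} \approx -0.090909$)
$y{\left(j,F \right)} = \frac{2 j}{F + j}$
$b{\left(h \right)} = - \frac{2}{11}$ ($b{\left(h \right)} = 2 \left(- \frac{1}{11}\right) = - \frac{2}{11}$)
$\frac{1}{b{\left(\sqrt{12 + y{\left(-6,4 \right)}} \right)}} = \frac{1}{- \frac{2}{11}} = - \frac{11}{2}$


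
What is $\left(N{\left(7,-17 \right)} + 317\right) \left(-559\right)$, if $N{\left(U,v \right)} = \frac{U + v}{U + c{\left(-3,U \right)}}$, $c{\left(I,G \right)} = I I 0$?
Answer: $- \frac{1234831}{7} \approx -1.764 \cdot 10^{5}$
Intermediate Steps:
$c{\left(I,G \right)} = 0$ ($c{\left(I,G \right)} = I^{2} \cdot 0 = 0$)
$N{\left(U,v \right)} = \frac{U + v}{U}$ ($N{\left(U,v \right)} = \frac{U + v}{U + 0} = \frac{U + v}{U}$)
$\left(N{\left(7,-17 \right)} + 317\right) \left(-559\right) = \left(\frac{7 - 17}{7} + 317\right) \left(-559\right) = \left(\frac{1}{7} \left(-10\right) + 317\right) \left(-559\right) = \left(- \frac{10}{7} + 317\right) \left(-559\right) = \frac{2209}{7} \left(-559\right) = - \frac{1234831}{7}$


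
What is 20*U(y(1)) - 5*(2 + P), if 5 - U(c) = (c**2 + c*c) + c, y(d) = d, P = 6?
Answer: 0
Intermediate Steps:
U(c) = 5 - c - 2*c**2 (U(c) = 5 - ((c**2 + c*c) + c) = 5 - ((c**2 + c**2) + c) = 5 - (2*c**2 + c) = 5 - (c + 2*c**2) = 5 + (-c - 2*c**2) = 5 - c - 2*c**2)
20*U(y(1)) - 5*(2 + P) = 20*(5 - 1*1 - 2*1**2) - 5*(2 + 6) = 20*(5 - 1 - 2*1) - 5*8 = 20*(5 - 1 - 2) - 40 = 20*2 - 40 = 40 - 40 = 0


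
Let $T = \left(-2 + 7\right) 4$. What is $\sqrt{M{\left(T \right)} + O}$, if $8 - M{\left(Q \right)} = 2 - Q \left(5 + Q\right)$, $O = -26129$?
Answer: $3 i \sqrt{2847} \approx 160.07 i$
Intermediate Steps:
$T = 20$ ($T = 5 \cdot 4 = 20$)
$M{\left(Q \right)} = 6 + Q \left(5 + Q\right)$ ($M{\left(Q \right)} = 8 - \left(2 - Q \left(5 + Q\right)\right) = 8 + \left(-2 + Q \left(5 + Q\right)\right) = 6 + Q \left(5 + Q\right)$)
$\sqrt{M{\left(T \right)} + O} = \sqrt{\left(6 + 20^{2} + 5 \cdot 20\right) - 26129} = \sqrt{\left(6 + 400 + 100\right) - 26129} = \sqrt{506 - 26129} = \sqrt{-25623} = 3 i \sqrt{2847}$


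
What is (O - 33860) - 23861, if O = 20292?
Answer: -37429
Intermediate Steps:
(O - 33860) - 23861 = (20292 - 33860) - 23861 = -13568 - 23861 = -37429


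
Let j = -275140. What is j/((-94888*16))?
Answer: 68785/379552 ≈ 0.18123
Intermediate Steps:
j/((-94888*16)) = -275140/((-94888*16)) = -275140/(-1518208) = -275140*(-1/1518208) = 68785/379552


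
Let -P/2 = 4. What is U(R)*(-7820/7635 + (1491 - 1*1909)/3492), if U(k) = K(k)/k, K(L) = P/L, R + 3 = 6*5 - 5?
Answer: 1016629/53767197 ≈ 0.018908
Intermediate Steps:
P = -8 (P = -2*4 = -8)
R = 22 (R = -3 + (6*5 - 5) = -3 + (30 - 5) = -3 + 25 = 22)
K(L) = -8/L
U(k) = -8/k**2 (U(k) = (-8/k)/k = -8/k**2)
U(R)*(-7820/7635 + (1491 - 1*1909)/3492) = (-8/22**2)*(-7820/7635 + (1491 - 1*1909)/3492) = (-8*1/484)*(-7820*1/7635 + (1491 - 1909)*(1/3492)) = -2*(-1564/1527 - 418*1/3492)/121 = -2*(-1564/1527 - 209/1746)/121 = -2/121*(-1016629/888714) = 1016629/53767197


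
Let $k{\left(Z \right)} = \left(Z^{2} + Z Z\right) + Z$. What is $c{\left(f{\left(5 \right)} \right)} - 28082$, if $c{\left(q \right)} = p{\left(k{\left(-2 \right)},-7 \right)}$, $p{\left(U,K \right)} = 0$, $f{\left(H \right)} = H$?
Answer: $-28082$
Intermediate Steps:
$k{\left(Z \right)} = Z + 2 Z^{2}$ ($k{\left(Z \right)} = \left(Z^{2} + Z^{2}\right) + Z = 2 Z^{2} + Z = Z + 2 Z^{2}$)
$c{\left(q \right)} = 0$
$c{\left(f{\left(5 \right)} \right)} - 28082 = 0 - 28082 = -28082$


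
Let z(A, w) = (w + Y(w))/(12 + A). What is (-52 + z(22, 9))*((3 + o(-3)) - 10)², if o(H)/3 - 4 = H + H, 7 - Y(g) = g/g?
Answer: -296257/34 ≈ -8713.4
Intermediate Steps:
Y(g) = 6 (Y(g) = 7 - g/g = 7 - 1*1 = 7 - 1 = 6)
z(A, w) = (6 + w)/(12 + A) (z(A, w) = (w + 6)/(12 + A) = (6 + w)/(12 + A))
o(H) = 12 + 6*H (o(H) = 12 + 3*(H + H) = 12 + 3*(2*H) = 12 + 6*H)
(-52 + z(22, 9))*((3 + o(-3)) - 10)² = (-52 + (6 + 9)/(12 + 22))*((3 + (12 + 6*(-3))) - 10)² = (-52 + 15/34)*((3 + (12 - 18)) - 10)² = (-52 + (1/34)*15)*((3 - 6) - 10)² = (-52 + 15/34)*(-3 - 10)² = -1753/34*(-13)² = -1753/34*169 = -296257/34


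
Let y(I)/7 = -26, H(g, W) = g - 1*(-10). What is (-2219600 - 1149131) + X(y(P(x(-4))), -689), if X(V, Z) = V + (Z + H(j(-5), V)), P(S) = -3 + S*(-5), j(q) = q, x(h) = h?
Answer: -3369597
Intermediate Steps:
H(g, W) = 10 + g (H(g, W) = g + 10 = 10 + g)
P(S) = -3 - 5*S
y(I) = -182 (y(I) = 7*(-26) = -182)
X(V, Z) = 5 + V + Z (X(V, Z) = V + (Z + (10 - 5)) = V + (Z + 5) = V + (5 + Z) = 5 + V + Z)
(-2219600 - 1149131) + X(y(P(x(-4))), -689) = (-2219600 - 1149131) + (5 - 182 - 689) = -3368731 - 866 = -3369597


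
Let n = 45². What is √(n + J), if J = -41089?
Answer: 2*I*√9766 ≈ 197.65*I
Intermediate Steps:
n = 2025
√(n + J) = √(2025 - 41089) = √(-39064) = 2*I*√9766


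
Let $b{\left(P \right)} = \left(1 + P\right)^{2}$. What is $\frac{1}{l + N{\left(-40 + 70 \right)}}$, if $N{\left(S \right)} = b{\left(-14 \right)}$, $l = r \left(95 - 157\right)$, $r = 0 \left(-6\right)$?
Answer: $\frac{1}{169} \approx 0.0059172$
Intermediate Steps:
$r = 0$
$l = 0$ ($l = 0 \left(95 - 157\right) = 0 \left(-62\right) = 0$)
$N{\left(S \right)} = 169$ ($N{\left(S \right)} = \left(1 - 14\right)^{2} = \left(-13\right)^{2} = 169$)
$\frac{1}{l + N{\left(-40 + 70 \right)}} = \frac{1}{0 + 169} = \frac{1}{169}$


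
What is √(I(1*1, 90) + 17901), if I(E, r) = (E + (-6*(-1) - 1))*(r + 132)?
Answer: 3*√2137 ≈ 138.68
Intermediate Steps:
I(E, r) = (5 + E)*(132 + r) (I(E, r) = (E + (6 - 1))*(132 + r) = (E + 5)*(132 + r) = (5 + E)*(132 + r))
√(I(1*1, 90) + 17901) = √((660 + 5*90 + 132*(1*1) + (1*1)*90) + 17901) = √((660 + 450 + 132*1 + 1*90) + 17901) = √((660 + 450 + 132 + 90) + 17901) = √(1332 + 17901) = √19233 = 3*√2137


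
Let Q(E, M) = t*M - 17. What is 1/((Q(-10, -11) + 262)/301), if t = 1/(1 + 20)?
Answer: 6321/5134 ≈ 1.2312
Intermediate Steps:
t = 1/21 ≈ 0.047619
Q(E, M) = -17 + M/21 (Q(E, M) = M/21 - 17 = -17 + M/21)
1/((Q(-10, -11) + 262)/301) = 1/(((-17 + (1/21)*(-11)) + 262)/301) = 1/(((-17 - 11/21) + 262)*(1/301)) = 1/((-368/21 + 262)*(1/301)) = 1/((5134/21)*(1/301)) = 1/(5134/6321) = 6321/5134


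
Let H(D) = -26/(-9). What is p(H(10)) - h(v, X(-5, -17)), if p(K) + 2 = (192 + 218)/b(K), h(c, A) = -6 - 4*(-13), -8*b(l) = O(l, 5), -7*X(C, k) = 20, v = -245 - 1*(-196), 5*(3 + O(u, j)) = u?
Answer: 142368/109 ≈ 1306.1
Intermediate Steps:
O(u, j) = -3 + u/5
v = -49 (v = -245 + 196 = -49)
X(C, k) = -20/7 (X(C, k) = -1/7*20 = -20/7)
b(l) = 3/8 - l/40 (b(l) = -(-3 + l/5)/8 = 3/8 - l/40)
h(c, A) = 46 (h(c, A) = -6 + 52 = 46)
H(D) = 26/9 (H(D) = -26*(-1/9) = 26/9)
p(K) = -2 + 410/(3/8 - K/40) (p(K) = -2 + (192 + 218)/(3/8 - K/40) = -2 + 410/(3/8 - K/40))
p(H(10)) - h(v, X(-5, -17)) = 2*(8185 + 26/9)/(15 - 1*26/9) - 1*46 = 2*(73691/9)/(15 - 26/9) - 46 = 2*(73691/9)/(109/9) - 46 = 2*(9/109)*(73691/9) - 46 = 147382/109 - 46 = 142368/109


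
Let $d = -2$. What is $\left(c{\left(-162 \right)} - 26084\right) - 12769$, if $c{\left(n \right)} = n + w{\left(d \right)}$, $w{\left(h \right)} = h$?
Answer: $-39017$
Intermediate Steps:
$c{\left(n \right)} = -2 + n$ ($c{\left(n \right)} = n - 2 = -2 + n$)
$\left(c{\left(-162 \right)} - 26084\right) - 12769 = \left(\left(-2 - 162\right) - 26084\right) - 12769 = \left(-164 - 26084\right) - 12769 = -26248 - 12769 = -39017$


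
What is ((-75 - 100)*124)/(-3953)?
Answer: 21700/3953 ≈ 5.4895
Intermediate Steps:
((-75 - 100)*124)/(-3953) = -175*124*(-1/3953) = -21700*(-1/3953) = 21700/3953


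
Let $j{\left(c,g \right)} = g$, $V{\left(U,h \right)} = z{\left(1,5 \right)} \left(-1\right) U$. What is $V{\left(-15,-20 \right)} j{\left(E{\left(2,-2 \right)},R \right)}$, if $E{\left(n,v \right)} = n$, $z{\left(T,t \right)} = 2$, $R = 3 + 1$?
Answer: $120$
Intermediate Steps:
$R = 4$
$V{\left(U,h \right)} = - 2 U$ ($V{\left(U,h \right)} = 2 \left(-1\right) U = - 2 U$)
$V{\left(-15,-20 \right)} j{\left(E{\left(2,-2 \right)},R \right)} = \left(-2\right) \left(-15\right) 4 = 30 \cdot 4 = 120$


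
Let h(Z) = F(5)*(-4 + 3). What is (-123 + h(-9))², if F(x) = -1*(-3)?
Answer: 15876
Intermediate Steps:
F(x) = 3
h(Z) = -3 (h(Z) = 3*(-4 + 3) = 3*(-1) = -3)
(-123 + h(-9))² = (-123 - 3)² = (-126)² = 15876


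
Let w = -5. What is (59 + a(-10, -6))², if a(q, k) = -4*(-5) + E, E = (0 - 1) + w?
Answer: 5329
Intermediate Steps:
E = -6 (E = (0 - 1) - 5 = -1 - 5 = -6)
a(q, k) = 14 (a(q, k) = -4*(-5) - 6 = 20 - 6 = 14)
(59 + a(-10, -6))² = (59 + 14)² = 73² = 5329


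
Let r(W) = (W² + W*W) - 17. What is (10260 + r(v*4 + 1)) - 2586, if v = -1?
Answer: 7675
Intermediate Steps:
r(W) = -17 + 2*W² (r(W) = (W² + W²) - 17 = 2*W² - 17 = -17 + 2*W²)
(10260 + r(v*4 + 1)) - 2586 = (10260 + (-17 + 2*(-1*4 + 1)²)) - 2586 = (10260 + (-17 + 2*(-4 + 1)²)) - 2586 = (10260 + (-17 + 2*(-3)²)) - 2586 = (10260 + (-17 + 2*9)) - 2586 = (10260 + (-17 + 18)) - 2586 = (10260 + 1) - 2586 = 10261 - 2586 = 7675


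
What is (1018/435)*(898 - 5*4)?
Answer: 893804/435 ≈ 2054.7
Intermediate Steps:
(1018/435)*(898 - 5*4) = (1018*(1/435))*(898 - 20) = (1018/435)*878 = 893804/435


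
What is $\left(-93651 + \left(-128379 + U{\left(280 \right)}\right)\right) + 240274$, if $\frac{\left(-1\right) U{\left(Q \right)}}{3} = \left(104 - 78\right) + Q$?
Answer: $17326$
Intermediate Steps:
$U{\left(Q \right)} = -78 - 3 Q$ ($U{\left(Q \right)} = - 3 \left(\left(104 - 78\right) + Q\right) = - 3 \left(26 + Q\right) = -78 - 3 Q$)
$\left(-93651 + \left(-128379 + U{\left(280 \right)}\right)\right) + 240274 = \left(-93651 - 129297\right) + 240274 = -222948 + 240274 = 17326$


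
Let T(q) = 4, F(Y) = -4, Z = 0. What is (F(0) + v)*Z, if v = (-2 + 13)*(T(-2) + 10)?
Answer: 0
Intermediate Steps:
v = 154 (v = (-2 + 13)*(4 + 10) = 11*14 = 154)
(F(0) + v)*Z = (-4 + 154)*0 = 150*0 = 0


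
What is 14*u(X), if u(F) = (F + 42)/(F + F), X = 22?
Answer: 224/11 ≈ 20.364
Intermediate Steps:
u(F) = (42 + F)/(2*F) (u(F) = (42 + F)/((2*F)) = (42 + F)*(1/(2*F)) = (42 + F)/(2*F))
14*u(X) = 14*((½)*(42 + 22)/22) = 14*((½)*(1/22)*64) = 14*(16/11) = 224/11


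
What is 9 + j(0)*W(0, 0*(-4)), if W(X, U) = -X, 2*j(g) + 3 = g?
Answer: 9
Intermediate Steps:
j(g) = -3/2 + g/2
9 + j(0)*W(0, 0*(-4)) = 9 + (-3/2 + (½)*0)*(-1*0) = 9 + (-3/2 + 0)*0 = 9 - 3/2*0 = 9 + 0 = 9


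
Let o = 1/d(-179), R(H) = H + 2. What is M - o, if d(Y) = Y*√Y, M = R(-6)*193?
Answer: -772 - I*√179/32041 ≈ -772.0 - 0.00041756*I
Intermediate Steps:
R(H) = 2 + H
M = -772 (M = (2 - 6)*193 = -4*193 = -772)
d(Y) = Y^(3/2)
o = I*√179/32041 (o = 1/((-179)^(3/2)) = 1/(-179*I*√179) = I*√179/32041 ≈ 0.00041756*I)
M - o = -772 - I*√179/32041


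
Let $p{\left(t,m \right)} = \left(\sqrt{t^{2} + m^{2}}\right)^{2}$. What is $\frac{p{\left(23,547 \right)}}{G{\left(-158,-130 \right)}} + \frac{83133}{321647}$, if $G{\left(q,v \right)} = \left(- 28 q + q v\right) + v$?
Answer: $\frac{49237176704}{3993890799} \approx 12.328$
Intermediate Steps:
$G{\left(q,v \right)} = v - 28 q + q v$
$p{\left(t,m \right)} = m^{2} + t^{2}$ ($p{\left(t,m \right)} = \left(\sqrt{m^{2} + t^{2}}\right)^{2} = m^{2} + t^{2}$)
$\frac{p{\left(23,547 \right)}}{G{\left(-158,-130 \right)}} + \frac{83133}{321647} = \frac{547^{2} + 23^{2}}{-130 - -4424 - -20540} + \frac{83133}{321647} = \frac{299209 + 529}{-130 + 4424 + 20540} + 83133 \cdot \frac{1}{321647} = \frac{299738}{24834} + \frac{83133}{321647} = 299738 \cdot \frac{1}{24834} + \frac{83133}{321647} = \frac{149869}{12417} + \frac{83133}{321647} = \frac{49237176704}{3993890799}$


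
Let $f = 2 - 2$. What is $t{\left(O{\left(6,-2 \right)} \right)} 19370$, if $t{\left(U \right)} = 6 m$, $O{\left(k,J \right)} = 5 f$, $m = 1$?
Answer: $116220$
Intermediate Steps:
$f = 0$
$O{\left(k,J \right)} = 0$ ($O{\left(k,J \right)} = 5 \cdot 0 = 0$)
$t{\left(U \right)} = 6$ ($t{\left(U \right)} = 6 \cdot 1 = 6$)
$t{\left(O{\left(6,-2 \right)} \right)} 19370 = 6 \cdot 19370 = 116220$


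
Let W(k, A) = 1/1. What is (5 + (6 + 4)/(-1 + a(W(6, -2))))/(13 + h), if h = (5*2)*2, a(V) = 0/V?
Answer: -5/33 ≈ -0.15152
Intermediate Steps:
W(k, A) = 1
a(V) = 0
h = 20 (h = 10*2 = 20)
(5 + (6 + 4)/(-1 + a(W(6, -2))))/(13 + h) = (5 + (6 + 4)/(-1 + 0))/(13 + 20) = (5 + 10/(-1))/33 = (5 + 10*(-1))*(1/33) = (5 - 10)*(1/33) = -5*1/33 = -5/33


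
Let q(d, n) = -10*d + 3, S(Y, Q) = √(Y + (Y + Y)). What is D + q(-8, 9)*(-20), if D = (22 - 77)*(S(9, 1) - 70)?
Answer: 2190 - 165*√3 ≈ 1904.2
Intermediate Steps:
S(Y, Q) = √3*√Y (S(Y, Q) = √(Y + 2*Y) = √(3*Y) = √3*√Y)
q(d, n) = 3 - 10*d
D = 3850 - 165*√3 (D = (22 - 77)*(√3*√9 - 70) = -55*(√3*3 - 70) = -55*(3*√3 - 70) = -55*(-70 + 3*√3) = 3850 - 165*√3 ≈ 3564.2)
D + q(-8, 9)*(-20) = (3850 - 165*√3) + (3 - 10*(-8))*(-20) = (3850 - 165*√3) + (3 + 80)*(-20) = (3850 - 165*√3) + 83*(-20) = (3850 - 165*√3) - 1660 = 2190 - 165*√3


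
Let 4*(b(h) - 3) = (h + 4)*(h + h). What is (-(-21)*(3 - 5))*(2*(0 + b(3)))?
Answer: -1134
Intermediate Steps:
b(h) = 3 + h*(4 + h)/2 (b(h) = 3 + ((h + 4)*(h + h))/4 = 3 + ((4 + h)*(2*h))/4 = 3 + (2*h*(4 + h))/4 = 3 + h*(4 + h)/2)
(-(-21)*(3 - 5))*(2*(0 + b(3))) = (-(-21)*(3 - 5))*(2*(0 + (3 + (½)*3² + 2*3))) = (-(-21)*(-2))*(2*(0 + (3 + (½)*9 + 6))) = (-21*2)*(2*(0 + (3 + 9/2 + 6))) = -84*(0 + 27/2) = -84*27/2 = -42*27 = -1134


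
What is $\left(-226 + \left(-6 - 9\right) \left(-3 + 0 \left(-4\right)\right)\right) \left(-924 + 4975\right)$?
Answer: $-733231$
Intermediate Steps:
$\left(-226 + \left(-6 - 9\right) \left(-3 + 0 \left(-4\right)\right)\right) \left(-924 + 4975\right) = \left(-226 - 15 \left(-3 + 0\right)\right) 4051 = \left(-226 - -45\right) 4051 = \left(-226 + 45\right) 4051 = \left(-181\right) 4051 = -733231$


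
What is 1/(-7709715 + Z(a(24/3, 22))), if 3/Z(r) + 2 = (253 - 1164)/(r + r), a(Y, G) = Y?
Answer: -943/7270261293 ≈ -1.2971e-7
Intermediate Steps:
Z(r) = 3/(-2 - 911/(2*r)) (Z(r) = 3/(-2 + (253 - 1164)/(r + r)) = 3/(-2 - 911*1/(2*r)) = 3/(-2 - 911/(2*r)))
1/(-7709715 + Z(a(24/3, 22))) = 1/(-7709715 - 6*24/3/(911 + 4*(24/3))) = 1/(-7709715 - 6*24*(⅓)/(911 + 4*(24*(⅓)))) = 1/(-7709715 - 6*8/(911 + 4*8)) = 1/(-7709715 - 6*8/(911 + 32)) = 1/(-7709715 - 6*8/943) = 1/(-7709715 - 6*8*1/943) = 1/(-7709715 - 48/943) = 1/(-7270261293/943) = -943/7270261293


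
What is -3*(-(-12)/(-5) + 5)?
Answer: -39/5 ≈ -7.8000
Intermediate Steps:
-3*(-(-12)/(-5) + 5) = -3*(-(-12)*(-1)/5 + 5) = -3*(-6*⅖ + 5) = -3*(-12/5 + 5) = -3*13/5 = -39/5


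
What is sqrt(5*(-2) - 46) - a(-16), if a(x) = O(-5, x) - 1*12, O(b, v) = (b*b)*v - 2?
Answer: 414 + 2*I*sqrt(14) ≈ 414.0 + 7.4833*I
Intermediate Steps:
O(b, v) = -2 + v*b**2 (O(b, v) = b**2*v - 2 = v*b**2 - 2 = -2 + v*b**2)
a(x) = -14 + 25*x (a(x) = (-2 + x*(-5)**2) - 1*12 = (-2 + x*25) - 12 = (-2 + 25*x) - 12 = -14 + 25*x)
sqrt(5*(-2) - 46) - a(-16) = sqrt(5*(-2) - 46) - (-14 + 25*(-16)) = sqrt(-10 - 46) - (-14 - 400) = sqrt(-56) - 1*(-414) = 2*I*sqrt(14) + 414 = 414 + 2*I*sqrt(14)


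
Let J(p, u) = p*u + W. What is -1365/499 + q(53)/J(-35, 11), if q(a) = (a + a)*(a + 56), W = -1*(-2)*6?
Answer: -6274591/186127 ≈ -33.711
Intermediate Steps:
W = 12 (W = 2*6 = 12)
q(a) = 2*a*(56 + a) (q(a) = (2*a)*(56 + a) = 2*a*(56 + a))
J(p, u) = 12 + p*u (J(p, u) = p*u + 12 = 12 + p*u)
-1365/499 + q(53)/J(-35, 11) = -1365/499 + (2*53*(56 + 53))/(12 - 35*11) = -1365*1/499 + (2*53*109)/(12 - 385) = -1365/499 + 11554/(-373) = -1365/499 + 11554*(-1/373) = -1365/499 - 11554/373 = -6274591/186127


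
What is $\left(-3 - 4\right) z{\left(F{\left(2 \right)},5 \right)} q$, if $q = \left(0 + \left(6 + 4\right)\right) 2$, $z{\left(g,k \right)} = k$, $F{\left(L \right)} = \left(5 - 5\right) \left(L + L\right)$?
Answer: $-700$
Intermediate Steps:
$F{\left(L \right)} = 0$ ($F{\left(L \right)} = 0 \cdot 2 L = 0$)
$q = 20$ ($q = \left(0 + 10\right) 2 = 10 \cdot 2 = 20$)
$\left(-3 - 4\right) z{\left(F{\left(2 \right)},5 \right)} q = \left(-3 - 4\right) 5 \cdot 20 = \left(-7\right) 5 \cdot 20 = \left(-35\right) 20 = -700$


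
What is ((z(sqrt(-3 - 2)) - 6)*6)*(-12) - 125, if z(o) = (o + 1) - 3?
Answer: 451 - 72*I*sqrt(5) ≈ 451.0 - 161.0*I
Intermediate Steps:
z(o) = -2 + o (z(o) = (1 + o) - 3 = -2 + o)
((z(sqrt(-3 - 2)) - 6)*6)*(-12) - 125 = (((-2 + sqrt(-3 - 2)) - 6)*6)*(-12) - 125 = (((-2 + sqrt(-5)) - 6)*6)*(-12) - 125 = (((-2 + I*sqrt(5)) - 6)*6)*(-12) - 125 = ((-8 + I*sqrt(5))*6)*(-12) - 125 = (-48 + 6*I*sqrt(5))*(-12) - 125 = (576 - 72*I*sqrt(5)) - 125 = 451 - 72*I*sqrt(5)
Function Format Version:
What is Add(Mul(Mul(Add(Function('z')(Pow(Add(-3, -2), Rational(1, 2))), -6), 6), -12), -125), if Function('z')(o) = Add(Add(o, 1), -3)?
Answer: Add(451, Mul(-72, I, Pow(5, Rational(1, 2)))) ≈ Add(451.00, Mul(-161.00, I))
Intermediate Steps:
Function('z')(o) = Add(-2, o) (Function('z')(o) = Add(Add(1, o), -3) = Add(-2, o))
Add(Mul(Mul(Add(Function('z')(Pow(Add(-3, -2), Rational(1, 2))), -6), 6), -12), -125) = Add(Mul(Mul(Add(Add(-2, Pow(Add(-3, -2), Rational(1, 2))), -6), 6), -12), -125) = Add(Mul(Mul(Add(Add(-2, Pow(-5, Rational(1, 2))), -6), 6), -12), -125) = Add(Mul(Mul(Add(Add(-2, Mul(I, Pow(5, Rational(1, 2)))), -6), 6), -12), -125) = Add(Mul(Mul(Add(-8, Mul(I, Pow(5, Rational(1, 2)))), 6), -12), -125) = Add(Mul(Add(-48, Mul(6, I, Pow(5, Rational(1, 2)))), -12), -125) = Add(Add(576, Mul(-72, I, Pow(5, Rational(1, 2)))), -125) = Add(451, Mul(-72, I, Pow(5, Rational(1, 2))))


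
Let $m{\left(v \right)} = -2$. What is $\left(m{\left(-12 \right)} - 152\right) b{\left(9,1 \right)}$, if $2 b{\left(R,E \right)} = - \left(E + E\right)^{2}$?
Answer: $308$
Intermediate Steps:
$b{\left(R,E \right)} = - 2 E^{2}$ ($b{\left(R,E \right)} = \frac{\left(-1\right) \left(E + E\right)^{2}}{2} = \frac{\left(-1\right) \left(2 E\right)^{2}}{2} = \frac{\left(-1\right) 4 E^{2}}{2} = \frac{\left(-4\right) E^{2}}{2} = - 2 E^{2}$)
$\left(m{\left(-12 \right)} - 152\right) b{\left(9,1 \right)} = \left(-2 - 152\right) \left(- 2 \cdot 1^{2}\right) = - 154 \left(\left(-2\right) 1\right) = \left(-154\right) \left(-2\right) = 308$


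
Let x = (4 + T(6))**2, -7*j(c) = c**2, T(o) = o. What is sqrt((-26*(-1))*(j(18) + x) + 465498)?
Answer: sqrt(22877834)/7 ≈ 683.30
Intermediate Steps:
j(c) = -c**2/7
x = 100 (x = (4 + 6)**2 = 10**2 = 100)
sqrt((-26*(-1))*(j(18) + x) + 465498) = sqrt((-26*(-1))*(-1/7*18**2 + 100) + 465498) = sqrt(26*(-1/7*324 + 100) + 465498) = sqrt(26*(-324/7 + 100) + 465498) = sqrt(26*(376/7) + 465498) = sqrt(9776/7 + 465498) = sqrt(3268262/7) = sqrt(22877834)/7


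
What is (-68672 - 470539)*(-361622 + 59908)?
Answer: 162687507654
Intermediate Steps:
(-68672 - 470539)*(-361622 + 59908) = -539211*(-301714) = 162687507654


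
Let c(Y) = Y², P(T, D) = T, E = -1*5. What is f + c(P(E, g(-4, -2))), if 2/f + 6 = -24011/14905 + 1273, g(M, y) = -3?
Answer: 235772705/9430312 ≈ 25.002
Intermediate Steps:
E = -5
f = 14905/9430312 (f = 2/(-6 + (-24011/14905 + 1273)) = 2/(-6 + 18950054/14905) = 2/(18860624/14905) = 2*(14905/18860624) = 14905/9430312 ≈ 0.0015805)
f + c(P(E, g(-4, -2))) = 14905/9430312 + (-5)² = 14905/9430312 + 25 = 235772705/9430312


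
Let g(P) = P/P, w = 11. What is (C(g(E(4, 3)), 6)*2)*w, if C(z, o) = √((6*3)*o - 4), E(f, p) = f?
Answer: 44*√26 ≈ 224.36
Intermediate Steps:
g(P) = 1
C(z, o) = √(-4 + 18*o) (C(z, o) = √(18*o - 4) = √(-4 + 18*o))
(C(g(E(4, 3)), 6)*2)*w = (√(-4 + 18*6)*2)*11 = (√(-4 + 108)*2)*11 = (√104*2)*11 = ((2*√26)*2)*11 = (4*√26)*11 = 44*√26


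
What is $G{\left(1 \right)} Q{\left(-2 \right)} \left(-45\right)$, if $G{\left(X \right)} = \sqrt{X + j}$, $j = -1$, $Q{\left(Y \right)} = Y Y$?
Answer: $0$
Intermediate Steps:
$Q{\left(Y \right)} = Y^{2}$
$G{\left(X \right)} = \sqrt{-1 + X}$ ($G{\left(X \right)} = \sqrt{X - 1} = \sqrt{-1 + X}$)
$G{\left(1 \right)} Q{\left(-2 \right)} \left(-45\right) = \sqrt{-1 + 1} \left(-2\right)^{2} \left(-45\right) = \sqrt{0} \cdot 4 \left(-45\right) = 0 \cdot 4 \left(-45\right) = 0 \left(-45\right) = 0$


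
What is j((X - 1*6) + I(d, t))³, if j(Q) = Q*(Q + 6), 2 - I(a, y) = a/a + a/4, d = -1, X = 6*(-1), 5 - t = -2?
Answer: 545338513/4096 ≈ 1.3314e+5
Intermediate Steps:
t = 7 (t = 5 - 1*(-2) = 5 + 2 = 7)
X = -6
I(a, y) = 1 - a/4 (I(a, y) = 2 - (a/a + a/4) = 2 - (1 + a*(¼)) = 2 - (1 + a/4) = 2 + (-1 - a/4) = 1 - a/4)
j(Q) = Q*(6 + Q)
j((X - 1*6) + I(d, t))³ = (((-6 - 1*6) + (1 - ¼*(-1)))*(6 + ((-6 - 1*6) + (1 - ¼*(-1)))))³ = (((-6 - 6) + (1 + ¼))*(6 + ((-6 - 6) + (1 + ¼))))³ = ((-12 + 5/4)*(6 + (-12 + 5/4)))³ = (-43*(6 - 43/4)/4)³ = (-43/4*(-19/4))³ = (817/16)³ = 545338513/4096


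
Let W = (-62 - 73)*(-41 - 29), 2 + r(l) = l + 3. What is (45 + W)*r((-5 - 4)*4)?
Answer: -332325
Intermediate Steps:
r(l) = 1 + l (r(l) = -2 + (l + 3) = -2 + (3 + l) = 1 + l)
W = 9450 (W = -135*(-70) = 9450)
(45 + W)*r((-5 - 4)*4) = (45 + 9450)*(1 + (-5 - 4)*4) = 9495*(1 - 9*4) = 9495*(1 - 36) = 9495*(-35) = -332325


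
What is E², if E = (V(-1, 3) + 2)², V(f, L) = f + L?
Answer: 256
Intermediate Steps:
V(f, L) = L + f
E = 16 (E = ((3 - 1) + 2)² = (2 + 2)² = 4² = 16)
E² = 16² = 256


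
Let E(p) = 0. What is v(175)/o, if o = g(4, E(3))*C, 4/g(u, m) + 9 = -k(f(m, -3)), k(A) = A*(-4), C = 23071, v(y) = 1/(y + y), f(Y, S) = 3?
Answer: 3/32299400 ≈ 9.2881e-8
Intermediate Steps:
v(y) = 1/(2*y)
k(A) = -4*A
g(u, m) = 4/3 (g(u, m) = 4/(-9 - (-4)*3) = 4/(-9 - 1*(-12)) = 4/(-9 + 12) = 4/3)
o = 92284/3 (o = (4/3)*23071 = 92284/3 ≈ 30761.)
v(175)/o = ((1/2)/175)/(92284/3) = ((1/2)*(1/175))*(3/92284) = (1/350)*(3/92284) = 3/32299400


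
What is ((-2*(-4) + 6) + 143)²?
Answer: 24649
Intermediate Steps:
((-2*(-4) + 6) + 143)² = ((8 + 6) + 143)² = (14 + 143)² = 157² = 24649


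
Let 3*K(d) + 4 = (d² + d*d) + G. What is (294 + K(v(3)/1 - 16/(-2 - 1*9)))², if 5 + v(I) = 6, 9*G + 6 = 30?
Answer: 105012291136/1185921 ≈ 88549.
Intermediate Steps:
G = 8/3 (G = -⅔ + (⅑)*30 = -⅔ + 10/3 = 8/3 ≈ 2.6667)
v(I) = 1 (v(I) = -5 + 6 = 1)
K(d) = -4/9 + 2*d²/3 (K(d) = -4/3 + ((d² + d*d) + 8/3)/3 = -4/3 + ((d² + d²) + 8/3)/3 = -4/3 + (2*d² + 8/3)/3 = -4/3 + (8/3 + 2*d²)/3 = -4/3 + (8/9 + 2*d²/3) = -4/9 + 2*d²/3)
(294 + K(v(3)/1 - 16/(-2 - 1*9)))² = (294 + (-4/9 + 2*(1/1 - 16/(-2 - 1*9))²/3))² = (294 + (-4/9 + 2*(1*1 - 16/(-2 - 9))²/3))² = (294 + (-4/9 + 2*(1 - 16/(-11))²/3))² = (294 + (-4/9 + 2*(1 - 16*(-1/11))²/3))² = (294 + (-4/9 + 2*(1 + 16/11)²/3))² = (294 + (-4/9 + 2*(27/11)²/3))² = (294 + (-4/9 + (⅔)*(729/121)))² = (294 + (-4/9 + 486/121))² = (294 + 3890/1089)² = (324056/1089)² = 105012291136/1185921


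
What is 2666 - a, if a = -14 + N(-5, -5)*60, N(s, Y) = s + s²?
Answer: 1480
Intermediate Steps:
a = 1186 (a = -14 - 5*(1 - 5)*60 = -14 - 5*(-4)*60 = -14 + 20*60 = -14 + 1200 = 1186)
2666 - a = 2666 - 1*1186 = 2666 - 1186 = 1480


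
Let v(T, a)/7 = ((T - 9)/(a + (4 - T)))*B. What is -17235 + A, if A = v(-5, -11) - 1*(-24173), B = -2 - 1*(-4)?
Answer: 7036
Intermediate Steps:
B = 2 (B = -2 + 4 = 2)
v(T, a) = 14*(-9 + T)/(4 + a - T) (v(T, a) = 7*(((T - 9)/(a + (4 - T)))*2) = 7*(((-9 + T)/(4 + a - T))*2) = 7*(2*(-9 + T)/(4 + a - T)) = 14*(-9 + T)/(4 + a - T))
A = 24271 (A = 14*(-9 - 5)/(4 - 11 - 1*(-5)) - 1*(-24173) = 14*(-14)/(4 - 11 + 5) + 24173 = 14*(-14)/(-2) + 24173 = 14*(-½)*(-14) + 24173 = 98 + 24173 = 24271)
-17235 + A = -17235 + 24271 = 7036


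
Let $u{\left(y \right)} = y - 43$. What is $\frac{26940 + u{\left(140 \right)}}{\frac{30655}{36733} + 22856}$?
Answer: $\frac{993150121}{839600103} \approx 1.1829$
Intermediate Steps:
$u{\left(y \right)} = -43 + y$
$\frac{26940 + u{\left(140 \right)}}{\frac{30655}{36733} + 22856} = \frac{26940 + \left(-43 + 140\right)}{\frac{30655}{36733} + 22856} = \frac{26940 + 97}{30655 \cdot \frac{1}{36733} + 22856} = \frac{27037}{\frac{30655}{36733} + 22856} = \frac{27037}{\frac{839600103}{36733}} = 27037 \cdot \frac{36733}{839600103} = \frac{993150121}{839600103}$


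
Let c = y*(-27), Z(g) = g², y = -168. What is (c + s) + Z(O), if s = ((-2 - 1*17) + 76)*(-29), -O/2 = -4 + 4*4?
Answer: 3459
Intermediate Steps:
O = -24 (O = -2*(-4 + 4*4) = -2*(-4 + 16) = -2*12 = -24)
s = -1653 (s = ((-2 - 17) + 76)*(-29) = (-19 + 76)*(-29) = 57*(-29) = -1653)
c = 4536 (c = -168*(-27) = 4536)
(c + s) + Z(O) = (4536 - 1653) + (-24)² = 2883 + 576 = 3459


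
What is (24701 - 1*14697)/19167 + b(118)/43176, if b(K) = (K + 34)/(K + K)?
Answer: 4247459647/8137618188 ≈ 0.52195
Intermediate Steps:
b(K) = (34 + K)/(2*K) (b(K) = (34 + K)/((2*K)) = (34 + K)*(1/(2*K)) = (34 + K)/(2*K))
(24701 - 1*14697)/19167 + b(118)/43176 = (24701 - 1*14697)/19167 + ((½)*(34 + 118)/118)/43176 = (24701 - 14697)*(1/19167) + ((½)*(1/118)*152)*(1/43176) = 10004*(1/19167) + (38/59)*(1/43176) = 10004/19167 + 19/1273692 = 4247459647/8137618188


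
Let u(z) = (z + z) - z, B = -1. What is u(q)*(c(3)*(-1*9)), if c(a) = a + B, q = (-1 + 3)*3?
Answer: -108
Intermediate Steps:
q = 6 (q = 2*3 = 6)
c(a) = -1 + a (c(a) = a - 1 = -1 + a)
u(z) = z (u(z) = 2*z - z = z)
u(q)*(c(3)*(-1*9)) = 6*((-1 + 3)*(-1*9)) = 6*(2*(-9)) = 6*(-18) = -108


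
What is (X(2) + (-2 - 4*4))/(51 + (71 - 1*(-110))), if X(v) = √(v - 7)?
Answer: -9/116 + I*√5/232 ≈ -0.077586 + 0.0096382*I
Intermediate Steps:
X(v) = √(-7 + v)
(X(2) + (-2 - 4*4))/(51 + (71 - 1*(-110))) = (√(-7 + 2) + (-2 - 4*4))/(51 + (71 - 1*(-110))) = (√(-5) + (-2 - 16))/(51 + (71 + 110)) = (I*√5 - 18)/(51 + 181) = (-18 + I*√5)/232 = (-18 + I*√5)*(1/232) = -9/116 + I*√5/232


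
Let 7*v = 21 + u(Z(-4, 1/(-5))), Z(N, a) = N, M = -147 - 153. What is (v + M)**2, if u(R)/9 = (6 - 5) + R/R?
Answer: 4247721/49 ≈ 86688.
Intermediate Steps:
M = -300
u(R) = 18 (u(R) = 9*((6 - 5) + R/R) = 9*(1 + 1) = 9*2 = 18)
v = 39/7 (v = (21 + 18)/7 = (1/7)*39 = 39/7 ≈ 5.5714)
(v + M)**2 = (39/7 - 300)**2 = (-2061/7)**2 = 4247721/49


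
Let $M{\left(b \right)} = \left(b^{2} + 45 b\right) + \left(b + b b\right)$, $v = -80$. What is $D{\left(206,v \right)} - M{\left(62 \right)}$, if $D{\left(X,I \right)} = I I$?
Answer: $-4140$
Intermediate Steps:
$D{\left(X,I \right)} = I^{2}$
$M{\left(b \right)} = 2 b^{2} + 46 b$ ($M{\left(b \right)} = \left(b^{2} + 45 b\right) + \left(b + b^{2}\right) = 2 b^{2} + 46 b$)
$D{\left(206,v \right)} - M{\left(62 \right)} = \left(-80\right)^{2} - 2 \cdot 62 \left(23 + 62\right) = 6400 - 2 \cdot 62 \cdot 85 = 6400 - 10540 = -4140$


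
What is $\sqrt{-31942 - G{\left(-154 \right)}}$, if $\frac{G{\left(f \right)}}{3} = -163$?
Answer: $i \sqrt{31453} \approx 177.35 i$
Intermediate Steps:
$G{\left(f \right)} = -489$ ($G{\left(f \right)} = 3 \left(-163\right) = -489$)
$\sqrt{-31942 - G{\left(-154 \right)}} = \sqrt{-31942 - -489} = \sqrt{-31942 + 489} = \sqrt{-31453} = i \sqrt{31453}$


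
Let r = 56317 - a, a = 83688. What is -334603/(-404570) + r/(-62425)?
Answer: 6392215549/5051056450 ≈ 1.2655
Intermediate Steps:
r = -27371 (r = 56317 - 1*83688 = 56317 - 83688 = -27371)
-334603/(-404570) + r/(-62425) = -334603/(-404570) - 27371/(-62425) = -334603*(-1/404570) - 27371*(-1/62425) = 334603/404570 + 27371/62425 = 6392215549/5051056450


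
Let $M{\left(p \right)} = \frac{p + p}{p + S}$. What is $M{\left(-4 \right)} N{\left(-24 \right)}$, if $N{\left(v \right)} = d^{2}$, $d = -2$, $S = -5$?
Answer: $\frac{32}{9} \approx 3.5556$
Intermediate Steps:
$N{\left(v \right)} = 4$ ($N{\left(v \right)} = \left(-2\right)^{2} = 4$)
$M{\left(p \right)} = \frac{2 p}{-5 + p}$ ($M{\left(p \right)} = \frac{p + p}{p - 5} = \frac{2 p}{-5 + p}$)
$M{\left(-4 \right)} N{\left(-24 \right)} = 2 \left(-4\right) \frac{1}{-5 - 4} \cdot 4 = 2 \left(-4\right) \frac{1}{-9} \cdot 4 = 2 \left(-4\right) \left(- \frac{1}{9}\right) 4 = \frac{8}{9} \cdot 4 = \frac{32}{9}$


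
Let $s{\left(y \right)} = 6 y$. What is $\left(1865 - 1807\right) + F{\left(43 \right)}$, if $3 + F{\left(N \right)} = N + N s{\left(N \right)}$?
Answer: $11192$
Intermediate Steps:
$F{\left(N \right)} = -3 + N + 6 N^{2}$ ($F{\left(N \right)} = -3 + \left(N + N 6 N\right) = -3 + \left(N + 6 N^{2}\right) = -3 + N + 6 N^{2}$)
$\left(1865 - 1807\right) + F{\left(43 \right)} = \left(1865 - 1807\right) + \left(-3 + 43 + 6 \cdot 43^{2}\right) = \left(1865 - 1807\right) + \left(-3 + 43 + 6 \cdot 1849\right) = 58 + \left(-3 + 43 + 11094\right) = 58 + 11134 = 11192$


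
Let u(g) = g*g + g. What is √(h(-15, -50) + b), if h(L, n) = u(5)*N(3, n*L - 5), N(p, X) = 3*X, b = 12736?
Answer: √79786 ≈ 282.46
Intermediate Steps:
u(g) = g + g² (u(g) = g² + g = g + g²)
h(L, n) = -450 + 90*L*n (h(L, n) = (5*(1 + 5))*(3*(n*L - 5)) = (5*6)*(3*(L*n - 5)) = 30*(3*(-5 + L*n)) = 30*(-15 + 3*L*n) = -450 + 90*L*n)
√(h(-15, -50) + b) = √((-450 + 90*(-15)*(-50)) + 12736) = √((-450 + 67500) + 12736) = √(67050 + 12736) = √79786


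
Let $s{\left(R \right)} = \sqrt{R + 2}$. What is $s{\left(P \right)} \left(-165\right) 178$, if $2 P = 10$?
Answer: $- 29370 \sqrt{7} \approx -77706.0$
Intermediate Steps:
$P = 5$ ($P = \frac{1}{2} \cdot 10 = 5$)
$s{\left(R \right)} = \sqrt{2 + R}$
$s{\left(P \right)} \left(-165\right) 178 = \sqrt{2 + 5} \left(-165\right) 178 = \sqrt{7} \left(-165\right) 178 = - 165 \sqrt{7} \cdot 178 = - 29370 \sqrt{7}$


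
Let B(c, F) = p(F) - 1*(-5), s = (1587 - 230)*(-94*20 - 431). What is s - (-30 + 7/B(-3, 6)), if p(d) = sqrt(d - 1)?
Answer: -12543995/4 + 7*sqrt(5)/20 ≈ -3.1360e+6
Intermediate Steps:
p(d) = sqrt(-1 + d)
s = -3136027 (s = 1357*(-1880 - 431) = 1357*(-2311) = -3136027)
B(c, F) = 5 + sqrt(-1 + F) (B(c, F) = sqrt(-1 + F) - 1*(-5) = sqrt(-1 + F) + 5 = 5 + sqrt(-1 + F))
s - (-30 + 7/B(-3, 6)) = -3136027 - (-30 + 7/(5 + sqrt(-1 + 6))) = -3136027 - (-30 + 7/(5 + sqrt(5))) = -3136027 + (30 - 7/(5 + sqrt(5))) = -3135997 - 7/(5 + sqrt(5))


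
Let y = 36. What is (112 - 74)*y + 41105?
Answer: 42473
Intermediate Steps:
(112 - 74)*y + 41105 = (112 - 74)*36 + 41105 = 38*36 + 41105 = 1368 + 41105 = 42473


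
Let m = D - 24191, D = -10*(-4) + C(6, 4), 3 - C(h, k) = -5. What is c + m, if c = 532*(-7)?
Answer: -27867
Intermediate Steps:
C(h, k) = 8 (C(h, k) = 3 - 1*(-5) = 3 + 5 = 8)
D = 48 (D = -10*(-4) + 8 = 40 + 8 = 48)
c = -3724
m = -24143 (m = 48 - 24191 = -24143)
c + m = -3724 - 24143 = -27867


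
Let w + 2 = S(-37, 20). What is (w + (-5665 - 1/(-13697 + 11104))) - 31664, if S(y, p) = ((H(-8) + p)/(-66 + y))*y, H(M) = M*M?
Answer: -9962267002/267079 ≈ -37301.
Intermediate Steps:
H(M) = M²
S(y, p) = y*(64 + p)/(-66 + y) (S(y, p) = (((-8)² + p)/(-66 + y))*y = ((64 + p)/(-66 + y))*y = y*(64 + p)/(-66 + y))
w = 2902/103 (w = -2 - 37*(64 + 20)/(-66 - 37) = -2 - 37*84/(-103) = -2 - 37*(-1/103)*84 = -2 + 3108/103 = 2902/103 ≈ 28.175)
(w + (-5665 - 1/(-13697 + 11104))) - 31664 = (2902/103 + (-5665 - 1/(-13697 + 11104))) - 31664 = (2902/103 + (-5665 - 1/(-2593))) - 31664 = (2902/103 + (-5665 - 1*(-1/2593))) - 31664 = (2902/103 + (-5665 + 1/2593)) - 31664 = (2902/103 - 14689344/2593) - 31664 = -1505477546/267079 - 31664 = -9962267002/267079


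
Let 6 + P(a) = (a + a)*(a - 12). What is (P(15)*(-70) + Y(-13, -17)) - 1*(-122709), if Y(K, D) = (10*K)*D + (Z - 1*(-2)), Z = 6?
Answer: 119047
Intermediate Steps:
P(a) = -6 + 2*a*(-12 + a) (P(a) = -6 + (a + a)*(a - 12) = -6 + (2*a)*(-12 + a) = -6 + 2*a*(-12 + a))
Y(K, D) = 8 + 10*D*K (Y(K, D) = (10*K)*D + (6 - 1*(-2)) = 10*D*K + (6 + 2) = 10*D*K + 8 = 8 + 10*D*K)
(P(15)*(-70) + Y(-13, -17)) - 1*(-122709) = ((-6 - 24*15 + 2*15**2)*(-70) + (8 + 10*(-17)*(-13))) - 1*(-122709) = ((-6 - 360 + 2*225)*(-70) + (8 + 2210)) + 122709 = ((-6 - 360 + 450)*(-70) + 2218) + 122709 = (84*(-70) + 2218) + 122709 = (-5880 + 2218) + 122709 = -3662 + 122709 = 119047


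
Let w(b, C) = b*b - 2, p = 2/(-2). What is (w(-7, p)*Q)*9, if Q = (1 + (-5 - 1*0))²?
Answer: 6768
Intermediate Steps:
p = -1 (p = 2*(-½) = -1)
w(b, C) = -2 + b² (w(b, C) = b² - 2 = -2 + b²)
Q = 16 (Q = (1 + (-5 + 0))² = (1 - 5)² = (-4)² = 16)
(w(-7, p)*Q)*9 = ((-2 + (-7)²)*16)*9 = ((-2 + 49)*16)*9 = (47*16)*9 = 752*9 = 6768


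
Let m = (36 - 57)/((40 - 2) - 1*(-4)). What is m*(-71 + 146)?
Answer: -75/2 ≈ -37.500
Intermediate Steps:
m = -1/2 (m = -21/(38 + 4) = -21/42 = -21*1/42 = -1/2 ≈ -0.50000)
m*(-71 + 146) = -(-71 + 146)/2 = -1/2*75 = -75/2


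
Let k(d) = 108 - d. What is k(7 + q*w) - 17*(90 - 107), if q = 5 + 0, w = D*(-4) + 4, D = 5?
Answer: 470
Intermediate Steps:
w = -16 (w = 5*(-4) + 4 = -20 + 4 = -16)
q = 5
k(7 + q*w) - 17*(90 - 107) = (108 - (7 + 5*(-16))) - 17*(90 - 107) = (108 - (7 - 80)) - 17*(-17) = (108 - 1*(-73)) - 1*(-289) = (108 + 73) + 289 = 181 + 289 = 470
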